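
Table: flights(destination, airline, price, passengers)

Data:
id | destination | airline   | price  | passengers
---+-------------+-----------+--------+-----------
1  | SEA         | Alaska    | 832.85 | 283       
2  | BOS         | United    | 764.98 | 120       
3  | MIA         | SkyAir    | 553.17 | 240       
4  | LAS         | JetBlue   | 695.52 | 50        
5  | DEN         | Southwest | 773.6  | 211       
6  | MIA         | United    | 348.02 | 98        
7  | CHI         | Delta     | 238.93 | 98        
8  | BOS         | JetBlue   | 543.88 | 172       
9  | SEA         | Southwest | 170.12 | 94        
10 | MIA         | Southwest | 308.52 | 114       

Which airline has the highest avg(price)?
SELECT airline, AVG(price) as val
FROM flights
GROUP BY airline
ORDER BY val DESC
LIMIT 1

Result: Alaska with avg(price) = 832.85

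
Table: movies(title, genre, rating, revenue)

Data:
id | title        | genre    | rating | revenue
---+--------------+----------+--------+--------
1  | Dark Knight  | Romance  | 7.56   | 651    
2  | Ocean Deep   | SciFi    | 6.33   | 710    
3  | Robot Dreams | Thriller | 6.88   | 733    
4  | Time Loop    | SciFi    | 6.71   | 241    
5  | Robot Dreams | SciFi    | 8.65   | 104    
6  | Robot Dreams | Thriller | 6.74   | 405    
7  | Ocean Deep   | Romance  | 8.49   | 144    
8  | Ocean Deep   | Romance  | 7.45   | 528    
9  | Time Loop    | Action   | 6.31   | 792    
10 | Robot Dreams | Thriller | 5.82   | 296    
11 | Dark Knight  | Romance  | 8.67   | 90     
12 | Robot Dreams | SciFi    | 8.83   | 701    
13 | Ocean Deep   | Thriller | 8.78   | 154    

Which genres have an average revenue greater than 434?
SELECT genre, AVG(revenue)
FROM movies
GROUP BY genre
HAVING AVG(revenue) > 434

Result:
  Action: avg=792.00
  SciFi: avg=439.00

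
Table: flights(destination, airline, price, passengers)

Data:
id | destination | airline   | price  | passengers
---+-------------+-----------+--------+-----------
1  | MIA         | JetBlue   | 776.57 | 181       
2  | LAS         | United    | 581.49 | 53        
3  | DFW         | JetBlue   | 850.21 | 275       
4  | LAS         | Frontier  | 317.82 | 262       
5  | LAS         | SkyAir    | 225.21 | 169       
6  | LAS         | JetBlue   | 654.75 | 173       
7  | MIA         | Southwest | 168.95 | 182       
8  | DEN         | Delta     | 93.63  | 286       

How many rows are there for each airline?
SELECT airline, COUNT(*) as count
FROM flights
GROUP BY airline

Result:
  Delta: 1
  Frontier: 1
  JetBlue: 3
  SkyAir: 1
  Southwest: 1
  United: 1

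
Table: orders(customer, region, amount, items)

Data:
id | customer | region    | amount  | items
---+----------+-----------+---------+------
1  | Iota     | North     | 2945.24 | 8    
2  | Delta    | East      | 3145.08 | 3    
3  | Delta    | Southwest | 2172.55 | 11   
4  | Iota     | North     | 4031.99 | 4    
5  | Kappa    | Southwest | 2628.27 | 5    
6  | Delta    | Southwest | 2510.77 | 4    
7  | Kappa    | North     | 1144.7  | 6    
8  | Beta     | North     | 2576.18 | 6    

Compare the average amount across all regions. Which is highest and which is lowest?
SELECT region, AVG(amount)
FROM orders
GROUP BY region
ORDER BY AVG(amount)

All groups:
  Southwest: 2437.20
  North: 2674.53
  East: 3145.08

Highest: East (3145.08)
Lowest: Southwest (2437.20)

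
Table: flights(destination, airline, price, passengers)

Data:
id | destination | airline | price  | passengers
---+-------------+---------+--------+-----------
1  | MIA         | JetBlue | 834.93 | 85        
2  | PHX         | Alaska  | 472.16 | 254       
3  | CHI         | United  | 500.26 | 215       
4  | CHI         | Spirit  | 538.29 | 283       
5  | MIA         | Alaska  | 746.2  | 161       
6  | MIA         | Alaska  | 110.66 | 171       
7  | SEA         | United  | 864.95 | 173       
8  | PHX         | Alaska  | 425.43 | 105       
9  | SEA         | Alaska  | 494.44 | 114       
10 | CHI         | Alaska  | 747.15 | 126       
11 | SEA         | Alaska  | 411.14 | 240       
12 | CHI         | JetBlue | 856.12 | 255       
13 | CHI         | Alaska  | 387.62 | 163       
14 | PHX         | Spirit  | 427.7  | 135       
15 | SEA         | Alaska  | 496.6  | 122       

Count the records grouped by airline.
SELECT airline, COUNT(*) as count
FROM flights
GROUP BY airline

Result:
  Alaska: 9
  JetBlue: 2
  Spirit: 2
  United: 2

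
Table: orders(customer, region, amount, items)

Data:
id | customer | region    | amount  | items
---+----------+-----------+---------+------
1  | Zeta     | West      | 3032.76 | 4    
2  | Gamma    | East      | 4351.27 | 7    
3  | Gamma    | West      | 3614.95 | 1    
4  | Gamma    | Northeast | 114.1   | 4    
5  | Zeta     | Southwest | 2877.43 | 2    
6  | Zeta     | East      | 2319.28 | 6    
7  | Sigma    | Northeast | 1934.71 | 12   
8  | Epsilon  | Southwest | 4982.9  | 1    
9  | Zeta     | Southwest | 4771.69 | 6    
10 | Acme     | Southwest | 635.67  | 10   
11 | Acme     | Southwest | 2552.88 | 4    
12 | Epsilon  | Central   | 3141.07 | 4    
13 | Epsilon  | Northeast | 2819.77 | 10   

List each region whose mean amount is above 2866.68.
SELECT region, AVG(amount)
FROM orders
GROUP BY region
HAVING AVG(amount) > 2866.68

Result:
  Central: avg=3141.07
  East: avg=3335.28
  Southwest: avg=3164.11
  West: avg=3323.86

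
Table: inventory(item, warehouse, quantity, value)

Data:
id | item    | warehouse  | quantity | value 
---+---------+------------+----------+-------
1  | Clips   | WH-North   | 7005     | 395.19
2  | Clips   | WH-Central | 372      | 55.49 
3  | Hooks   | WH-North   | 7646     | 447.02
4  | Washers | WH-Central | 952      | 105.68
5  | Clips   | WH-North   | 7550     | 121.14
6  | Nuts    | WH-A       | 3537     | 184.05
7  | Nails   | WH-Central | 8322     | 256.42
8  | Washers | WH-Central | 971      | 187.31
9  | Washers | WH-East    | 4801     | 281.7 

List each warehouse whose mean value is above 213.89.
SELECT warehouse, AVG(value)
FROM inventory
GROUP BY warehouse
HAVING AVG(value) > 213.89

Result:
  WH-East: avg=281.70
  WH-North: avg=321.12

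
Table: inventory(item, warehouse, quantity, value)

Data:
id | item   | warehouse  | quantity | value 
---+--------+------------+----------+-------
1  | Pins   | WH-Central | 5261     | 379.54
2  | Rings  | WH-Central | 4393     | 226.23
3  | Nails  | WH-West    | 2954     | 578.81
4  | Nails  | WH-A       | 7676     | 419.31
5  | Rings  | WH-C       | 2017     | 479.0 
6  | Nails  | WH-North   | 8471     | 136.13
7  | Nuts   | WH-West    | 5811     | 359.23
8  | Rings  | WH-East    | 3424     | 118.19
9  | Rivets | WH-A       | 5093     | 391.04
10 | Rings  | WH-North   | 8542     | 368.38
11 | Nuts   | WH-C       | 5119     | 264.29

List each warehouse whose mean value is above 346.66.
SELECT warehouse, AVG(value)
FROM inventory
GROUP BY warehouse
HAVING AVG(value) > 346.66

Result:
  WH-A: avg=405.18
  WH-C: avg=371.65
  WH-West: avg=469.02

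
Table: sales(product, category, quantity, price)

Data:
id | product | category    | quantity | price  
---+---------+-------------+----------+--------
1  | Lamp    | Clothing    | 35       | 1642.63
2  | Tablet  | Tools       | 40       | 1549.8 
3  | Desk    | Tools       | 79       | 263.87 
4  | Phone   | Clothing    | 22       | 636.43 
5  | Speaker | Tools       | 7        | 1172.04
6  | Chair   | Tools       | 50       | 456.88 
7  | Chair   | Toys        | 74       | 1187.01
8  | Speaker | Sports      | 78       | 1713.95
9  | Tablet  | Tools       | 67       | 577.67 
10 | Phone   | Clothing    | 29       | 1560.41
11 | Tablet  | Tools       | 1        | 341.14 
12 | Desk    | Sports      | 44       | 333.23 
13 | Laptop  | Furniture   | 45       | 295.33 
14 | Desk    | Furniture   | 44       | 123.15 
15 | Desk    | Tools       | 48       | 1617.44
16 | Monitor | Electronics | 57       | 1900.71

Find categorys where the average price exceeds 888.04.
SELECT category, AVG(price)
FROM sales
GROUP BY category
HAVING AVG(price) > 888.04

Result:
  Clothing: avg=1279.82
  Electronics: avg=1900.71
  Sports: avg=1023.59
  Toys: avg=1187.01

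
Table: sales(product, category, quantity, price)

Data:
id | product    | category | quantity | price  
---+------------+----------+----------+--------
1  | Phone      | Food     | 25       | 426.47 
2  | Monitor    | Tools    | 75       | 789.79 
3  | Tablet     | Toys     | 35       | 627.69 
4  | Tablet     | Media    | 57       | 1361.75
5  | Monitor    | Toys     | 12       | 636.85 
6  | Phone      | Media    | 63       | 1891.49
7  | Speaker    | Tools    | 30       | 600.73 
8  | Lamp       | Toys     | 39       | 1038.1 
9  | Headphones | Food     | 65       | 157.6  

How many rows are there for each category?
SELECT category, COUNT(*) as count
FROM sales
GROUP BY category

Result:
  Food: 2
  Media: 2
  Tools: 2
  Toys: 3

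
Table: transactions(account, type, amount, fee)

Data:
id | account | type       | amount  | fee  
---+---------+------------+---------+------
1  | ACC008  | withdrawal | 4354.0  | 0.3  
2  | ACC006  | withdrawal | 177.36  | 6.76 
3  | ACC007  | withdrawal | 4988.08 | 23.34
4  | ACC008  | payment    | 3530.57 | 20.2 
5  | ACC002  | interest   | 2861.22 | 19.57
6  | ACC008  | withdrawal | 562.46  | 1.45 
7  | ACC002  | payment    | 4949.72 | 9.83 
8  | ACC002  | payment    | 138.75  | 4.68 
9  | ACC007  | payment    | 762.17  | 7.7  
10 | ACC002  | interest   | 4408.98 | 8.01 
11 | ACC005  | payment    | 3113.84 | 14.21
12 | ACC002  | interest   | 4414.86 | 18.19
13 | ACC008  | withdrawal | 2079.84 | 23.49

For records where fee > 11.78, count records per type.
SELECT type, COUNT(*)
FROM transactions
WHERE fee > 11.78
GROUP BY type

Note: WHERE filters rows before grouping.

Result:
  interest: 2
  payment: 2
  withdrawal: 2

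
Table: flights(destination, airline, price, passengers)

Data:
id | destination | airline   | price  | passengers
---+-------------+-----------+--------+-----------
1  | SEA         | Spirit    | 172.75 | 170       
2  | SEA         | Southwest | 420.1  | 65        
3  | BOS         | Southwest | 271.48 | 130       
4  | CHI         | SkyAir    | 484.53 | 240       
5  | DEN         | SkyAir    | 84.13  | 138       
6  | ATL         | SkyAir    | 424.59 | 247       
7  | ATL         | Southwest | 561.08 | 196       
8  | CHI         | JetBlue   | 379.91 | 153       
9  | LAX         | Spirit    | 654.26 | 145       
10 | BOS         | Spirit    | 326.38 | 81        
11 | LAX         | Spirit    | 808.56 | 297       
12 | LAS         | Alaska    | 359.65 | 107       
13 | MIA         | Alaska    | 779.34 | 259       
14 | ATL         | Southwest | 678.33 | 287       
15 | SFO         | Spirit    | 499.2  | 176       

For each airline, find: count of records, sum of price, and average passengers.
SELECT airline,
       COUNT(*) as cnt,
       SUM(price) as total_price,
       AVG(passengers) as avg_passengers
FROM flights
GROUP BY airline

Result:
  Alaska: 2 records, 1138.99 total price, 183.00 avg passengers
  JetBlue: 1 records, 379.91 total price, 153.00 avg passengers
  SkyAir: 3 records, 993.25 total price, 208.33 avg passengers
  Southwest: 4 records, 1930.99 total price, 169.50 avg passengers
  Spirit: 5 records, 2461.15 total price, 173.80 avg passengers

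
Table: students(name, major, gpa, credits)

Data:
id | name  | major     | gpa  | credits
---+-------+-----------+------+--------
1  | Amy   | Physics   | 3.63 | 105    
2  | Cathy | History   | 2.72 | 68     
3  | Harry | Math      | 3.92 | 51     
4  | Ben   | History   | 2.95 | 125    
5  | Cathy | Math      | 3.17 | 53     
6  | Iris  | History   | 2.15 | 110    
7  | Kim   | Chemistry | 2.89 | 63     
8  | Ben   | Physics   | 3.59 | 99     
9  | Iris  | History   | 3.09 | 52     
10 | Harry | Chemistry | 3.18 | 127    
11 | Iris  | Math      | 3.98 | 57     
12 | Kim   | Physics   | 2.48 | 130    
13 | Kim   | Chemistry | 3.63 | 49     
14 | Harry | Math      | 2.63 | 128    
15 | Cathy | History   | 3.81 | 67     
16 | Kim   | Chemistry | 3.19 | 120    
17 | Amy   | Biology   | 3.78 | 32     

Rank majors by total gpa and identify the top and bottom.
SELECT major, SUM(gpa)
FROM students
GROUP BY major
ORDER BY SUM(gpa)

All groups:
  Biology: 3.78
  Physics: 9.70
  Chemistry: 12.89
  Math: 13.70
  History: 14.72

Highest: History (14.72)
Lowest: Biology (3.78)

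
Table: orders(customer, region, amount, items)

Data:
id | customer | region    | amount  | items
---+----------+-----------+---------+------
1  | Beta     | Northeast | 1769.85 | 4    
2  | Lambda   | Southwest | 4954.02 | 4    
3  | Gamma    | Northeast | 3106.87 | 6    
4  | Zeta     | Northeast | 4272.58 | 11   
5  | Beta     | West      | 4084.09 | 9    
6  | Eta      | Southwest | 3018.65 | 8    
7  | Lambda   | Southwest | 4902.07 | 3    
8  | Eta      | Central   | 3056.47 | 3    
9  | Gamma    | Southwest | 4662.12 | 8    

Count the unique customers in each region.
SELECT region, COUNT(DISTINCT customer)
FROM orders
GROUP BY region

Result:
  Central: 1 distinct
  Northeast: 3 distinct
  Southwest: 3 distinct
  West: 1 distinct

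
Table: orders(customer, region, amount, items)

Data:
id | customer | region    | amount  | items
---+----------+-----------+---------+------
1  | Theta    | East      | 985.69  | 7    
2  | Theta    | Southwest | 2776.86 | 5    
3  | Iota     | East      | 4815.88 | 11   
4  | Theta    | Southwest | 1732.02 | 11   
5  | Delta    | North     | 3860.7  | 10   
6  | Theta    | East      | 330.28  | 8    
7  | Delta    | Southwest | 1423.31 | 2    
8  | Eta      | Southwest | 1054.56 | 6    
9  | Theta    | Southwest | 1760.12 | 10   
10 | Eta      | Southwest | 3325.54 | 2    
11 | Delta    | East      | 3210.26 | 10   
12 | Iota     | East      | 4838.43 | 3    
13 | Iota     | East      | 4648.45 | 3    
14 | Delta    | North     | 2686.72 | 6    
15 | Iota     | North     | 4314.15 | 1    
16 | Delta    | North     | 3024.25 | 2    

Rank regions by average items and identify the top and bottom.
SELECT region, AVG(items)
FROM orders
GROUP BY region
ORDER BY AVG(items)

All groups:
  North: 4.75
  Southwest: 6.00
  East: 7.00

Highest: East (7.00)
Lowest: North (4.75)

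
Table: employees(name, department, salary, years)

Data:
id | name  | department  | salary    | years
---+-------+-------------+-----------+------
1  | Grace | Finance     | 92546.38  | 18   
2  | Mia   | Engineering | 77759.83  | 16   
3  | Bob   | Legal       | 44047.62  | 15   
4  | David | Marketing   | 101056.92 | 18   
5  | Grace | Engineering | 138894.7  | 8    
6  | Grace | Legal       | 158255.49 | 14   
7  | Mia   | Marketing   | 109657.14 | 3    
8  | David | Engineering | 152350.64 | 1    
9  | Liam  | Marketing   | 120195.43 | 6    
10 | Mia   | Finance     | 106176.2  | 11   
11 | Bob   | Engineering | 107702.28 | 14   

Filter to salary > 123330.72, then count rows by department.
SELECT department, COUNT(*)
FROM employees
WHERE salary > 123330.72
GROUP BY department

Note: WHERE filters rows before grouping.

Result:
  Engineering: 2
  Legal: 1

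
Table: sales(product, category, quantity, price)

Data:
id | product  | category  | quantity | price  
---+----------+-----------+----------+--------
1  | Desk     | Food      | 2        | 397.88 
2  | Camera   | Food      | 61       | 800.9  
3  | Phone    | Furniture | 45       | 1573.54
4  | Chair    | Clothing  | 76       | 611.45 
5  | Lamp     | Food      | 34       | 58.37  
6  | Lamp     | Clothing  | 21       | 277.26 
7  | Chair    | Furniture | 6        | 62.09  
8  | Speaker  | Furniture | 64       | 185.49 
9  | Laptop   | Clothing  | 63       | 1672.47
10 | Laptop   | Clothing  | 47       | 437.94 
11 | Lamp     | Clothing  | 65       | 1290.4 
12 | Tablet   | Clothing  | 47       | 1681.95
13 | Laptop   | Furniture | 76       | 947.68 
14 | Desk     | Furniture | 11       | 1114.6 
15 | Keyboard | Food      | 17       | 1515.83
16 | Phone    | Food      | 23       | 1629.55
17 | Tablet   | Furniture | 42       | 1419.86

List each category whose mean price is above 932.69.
SELECT category, AVG(price)
FROM sales
GROUP BY category
HAVING AVG(price) > 932.69

Result:
  Clothing: avg=995.25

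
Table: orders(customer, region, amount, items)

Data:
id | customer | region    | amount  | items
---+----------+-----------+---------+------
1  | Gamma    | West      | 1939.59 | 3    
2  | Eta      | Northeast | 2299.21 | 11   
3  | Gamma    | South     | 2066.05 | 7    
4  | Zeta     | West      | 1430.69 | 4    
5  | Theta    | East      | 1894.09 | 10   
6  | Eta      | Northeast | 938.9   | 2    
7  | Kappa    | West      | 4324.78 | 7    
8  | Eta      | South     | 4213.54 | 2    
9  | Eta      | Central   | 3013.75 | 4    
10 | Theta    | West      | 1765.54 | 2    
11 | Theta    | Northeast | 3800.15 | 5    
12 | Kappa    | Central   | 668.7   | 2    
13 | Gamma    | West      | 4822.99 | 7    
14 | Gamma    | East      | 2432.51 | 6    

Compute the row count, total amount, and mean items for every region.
SELECT region,
       COUNT(*) as cnt,
       SUM(amount) as total_amount,
       AVG(items) as avg_items
FROM orders
GROUP BY region

Result:
  Central: 2 records, 3682.45 total amount, 3.00 avg items
  East: 2 records, 4326.60 total amount, 8.00 avg items
  Northeast: 3 records, 7038.26 total amount, 6.00 avg items
  South: 2 records, 6279.59 total amount, 4.50 avg items
  West: 5 records, 14283.59 total amount, 4.60 avg items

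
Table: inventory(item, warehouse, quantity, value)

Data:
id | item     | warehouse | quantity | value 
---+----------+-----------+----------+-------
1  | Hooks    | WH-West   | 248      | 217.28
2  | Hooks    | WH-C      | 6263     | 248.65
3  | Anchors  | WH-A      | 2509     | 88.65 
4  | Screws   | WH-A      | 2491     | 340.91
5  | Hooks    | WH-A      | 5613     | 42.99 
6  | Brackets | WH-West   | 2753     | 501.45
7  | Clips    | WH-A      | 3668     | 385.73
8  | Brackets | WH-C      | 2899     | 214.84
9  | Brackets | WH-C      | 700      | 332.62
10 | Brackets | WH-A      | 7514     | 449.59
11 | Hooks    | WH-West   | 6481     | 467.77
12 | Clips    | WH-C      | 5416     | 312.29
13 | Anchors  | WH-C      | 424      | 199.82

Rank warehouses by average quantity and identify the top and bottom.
SELECT warehouse, AVG(quantity)
FROM inventory
GROUP BY warehouse
ORDER BY AVG(quantity)

All groups:
  WH-C: 3140.40
  WH-West: 3160.67
  WH-A: 4359.00

Highest: WH-A (4359.00)
Lowest: WH-C (3140.40)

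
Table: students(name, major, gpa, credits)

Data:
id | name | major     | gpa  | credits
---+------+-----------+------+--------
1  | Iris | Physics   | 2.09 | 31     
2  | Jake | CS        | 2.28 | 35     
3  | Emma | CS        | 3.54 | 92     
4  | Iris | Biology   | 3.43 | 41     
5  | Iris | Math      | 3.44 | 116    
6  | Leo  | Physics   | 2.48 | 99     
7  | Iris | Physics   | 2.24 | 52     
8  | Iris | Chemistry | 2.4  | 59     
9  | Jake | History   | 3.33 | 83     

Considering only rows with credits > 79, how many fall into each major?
SELECT major, COUNT(*)
FROM students
WHERE credits > 79
GROUP BY major

Note: WHERE filters rows before grouping.

Result:
  CS: 1
  History: 1
  Math: 1
  Physics: 1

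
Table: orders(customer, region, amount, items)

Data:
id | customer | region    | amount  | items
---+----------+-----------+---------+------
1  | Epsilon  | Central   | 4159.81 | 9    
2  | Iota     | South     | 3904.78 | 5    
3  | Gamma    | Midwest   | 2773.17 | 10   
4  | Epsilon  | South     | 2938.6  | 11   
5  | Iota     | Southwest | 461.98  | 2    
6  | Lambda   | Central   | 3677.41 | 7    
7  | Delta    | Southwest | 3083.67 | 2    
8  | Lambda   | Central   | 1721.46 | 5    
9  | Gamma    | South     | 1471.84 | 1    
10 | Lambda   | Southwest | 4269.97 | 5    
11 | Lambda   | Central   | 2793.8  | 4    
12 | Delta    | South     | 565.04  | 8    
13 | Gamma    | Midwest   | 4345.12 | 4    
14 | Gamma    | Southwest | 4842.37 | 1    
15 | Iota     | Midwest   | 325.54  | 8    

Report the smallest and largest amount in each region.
SELECT region, MIN(amount), MAX(amount)
FROM orders
GROUP BY region

Result:
  Central: min=1721.46, max=4159.81
  Midwest: min=325.54, max=4345.12
  South: min=565.04, max=3904.78
  Southwest: min=461.98, max=4842.37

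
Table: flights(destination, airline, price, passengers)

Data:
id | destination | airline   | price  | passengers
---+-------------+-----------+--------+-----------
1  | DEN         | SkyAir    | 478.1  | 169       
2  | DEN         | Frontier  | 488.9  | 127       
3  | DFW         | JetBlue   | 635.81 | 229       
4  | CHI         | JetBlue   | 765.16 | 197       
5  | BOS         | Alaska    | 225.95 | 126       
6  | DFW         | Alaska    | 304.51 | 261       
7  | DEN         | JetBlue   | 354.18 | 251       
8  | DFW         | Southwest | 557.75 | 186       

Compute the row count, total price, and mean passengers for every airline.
SELECT airline,
       COUNT(*) as cnt,
       SUM(price) as total_price,
       AVG(passengers) as avg_passengers
FROM flights
GROUP BY airline

Result:
  Alaska: 2 records, 530.46 total price, 193.50 avg passengers
  Frontier: 1 records, 488.90 total price, 127.00 avg passengers
  JetBlue: 3 records, 1755.15 total price, 225.67 avg passengers
  SkyAir: 1 records, 478.10 total price, 169.00 avg passengers
  Southwest: 1 records, 557.75 total price, 186.00 avg passengers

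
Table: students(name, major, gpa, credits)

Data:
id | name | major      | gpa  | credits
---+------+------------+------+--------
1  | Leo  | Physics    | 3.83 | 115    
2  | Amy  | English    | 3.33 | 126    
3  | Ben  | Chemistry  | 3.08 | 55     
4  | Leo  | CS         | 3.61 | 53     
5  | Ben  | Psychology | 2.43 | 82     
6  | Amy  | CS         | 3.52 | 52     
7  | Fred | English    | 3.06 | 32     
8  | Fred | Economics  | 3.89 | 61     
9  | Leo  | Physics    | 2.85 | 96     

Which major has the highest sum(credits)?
SELECT major, SUM(credits) as val
FROM students
GROUP BY major
ORDER BY val DESC
LIMIT 1

Result: Physics with sum(credits) = 211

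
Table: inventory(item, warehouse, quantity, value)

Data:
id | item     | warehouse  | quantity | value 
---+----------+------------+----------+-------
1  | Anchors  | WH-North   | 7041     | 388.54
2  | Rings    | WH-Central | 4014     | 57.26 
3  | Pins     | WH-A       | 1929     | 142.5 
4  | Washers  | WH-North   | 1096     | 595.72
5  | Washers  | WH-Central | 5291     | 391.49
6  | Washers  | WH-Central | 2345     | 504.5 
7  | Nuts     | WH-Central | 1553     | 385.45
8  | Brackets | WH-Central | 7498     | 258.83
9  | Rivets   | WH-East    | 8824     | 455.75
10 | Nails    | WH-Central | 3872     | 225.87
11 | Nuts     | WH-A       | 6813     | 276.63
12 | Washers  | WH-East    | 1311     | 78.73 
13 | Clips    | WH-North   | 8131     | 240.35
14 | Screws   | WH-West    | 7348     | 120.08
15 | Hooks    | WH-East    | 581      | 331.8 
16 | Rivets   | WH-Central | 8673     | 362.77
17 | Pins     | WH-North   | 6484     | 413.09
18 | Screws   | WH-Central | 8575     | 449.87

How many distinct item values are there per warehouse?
SELECT warehouse, COUNT(DISTINCT item)
FROM inventory
GROUP BY warehouse

Result:
  WH-A: 2 distinct
  WH-Central: 7 distinct
  WH-East: 3 distinct
  WH-North: 4 distinct
  WH-West: 1 distinct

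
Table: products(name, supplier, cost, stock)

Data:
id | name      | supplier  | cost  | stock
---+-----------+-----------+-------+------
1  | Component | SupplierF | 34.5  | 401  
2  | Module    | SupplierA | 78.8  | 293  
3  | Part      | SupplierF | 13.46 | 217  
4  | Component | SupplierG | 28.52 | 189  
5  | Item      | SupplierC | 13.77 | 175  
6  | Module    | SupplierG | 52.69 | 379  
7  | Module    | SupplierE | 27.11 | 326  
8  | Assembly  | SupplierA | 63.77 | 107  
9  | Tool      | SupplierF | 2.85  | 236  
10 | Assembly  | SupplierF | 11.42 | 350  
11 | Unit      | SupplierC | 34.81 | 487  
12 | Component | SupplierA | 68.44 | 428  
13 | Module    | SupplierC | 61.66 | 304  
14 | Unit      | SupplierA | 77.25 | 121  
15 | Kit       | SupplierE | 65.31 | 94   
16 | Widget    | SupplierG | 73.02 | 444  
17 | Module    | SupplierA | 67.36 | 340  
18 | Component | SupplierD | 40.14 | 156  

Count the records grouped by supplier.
SELECT supplier, COUNT(*) as count
FROM products
GROUP BY supplier

Result:
  SupplierA: 5
  SupplierC: 3
  SupplierD: 1
  SupplierE: 2
  SupplierF: 4
  SupplierG: 3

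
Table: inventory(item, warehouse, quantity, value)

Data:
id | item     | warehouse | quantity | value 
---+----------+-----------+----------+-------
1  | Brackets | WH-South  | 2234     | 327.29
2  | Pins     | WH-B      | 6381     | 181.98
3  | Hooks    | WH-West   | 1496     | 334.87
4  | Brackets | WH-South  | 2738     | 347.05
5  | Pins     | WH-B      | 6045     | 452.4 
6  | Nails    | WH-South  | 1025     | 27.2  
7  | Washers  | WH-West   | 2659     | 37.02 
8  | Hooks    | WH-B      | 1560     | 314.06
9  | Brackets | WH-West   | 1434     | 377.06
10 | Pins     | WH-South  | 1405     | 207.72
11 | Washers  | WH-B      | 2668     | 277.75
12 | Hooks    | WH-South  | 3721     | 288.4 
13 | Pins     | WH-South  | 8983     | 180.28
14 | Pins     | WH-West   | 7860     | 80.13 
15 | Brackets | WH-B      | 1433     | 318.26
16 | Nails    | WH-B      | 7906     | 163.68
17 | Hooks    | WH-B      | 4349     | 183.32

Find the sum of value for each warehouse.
SELECT warehouse, SUM(value) as result
FROM inventory
GROUP BY warehouse

Result:
  WH-B: 1891.45
  WH-South: 1377.94
  WH-West: 829.08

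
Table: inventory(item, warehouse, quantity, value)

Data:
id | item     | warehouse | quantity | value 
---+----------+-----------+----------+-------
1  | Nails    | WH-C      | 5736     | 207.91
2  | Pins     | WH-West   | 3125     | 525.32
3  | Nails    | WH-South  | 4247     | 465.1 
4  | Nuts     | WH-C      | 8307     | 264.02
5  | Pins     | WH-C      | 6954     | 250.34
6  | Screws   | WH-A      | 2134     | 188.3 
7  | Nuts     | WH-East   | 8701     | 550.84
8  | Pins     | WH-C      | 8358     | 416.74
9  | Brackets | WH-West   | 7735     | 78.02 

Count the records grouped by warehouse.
SELECT warehouse, COUNT(*) as count
FROM inventory
GROUP BY warehouse

Result:
  WH-A: 1
  WH-C: 4
  WH-East: 1
  WH-South: 1
  WH-West: 2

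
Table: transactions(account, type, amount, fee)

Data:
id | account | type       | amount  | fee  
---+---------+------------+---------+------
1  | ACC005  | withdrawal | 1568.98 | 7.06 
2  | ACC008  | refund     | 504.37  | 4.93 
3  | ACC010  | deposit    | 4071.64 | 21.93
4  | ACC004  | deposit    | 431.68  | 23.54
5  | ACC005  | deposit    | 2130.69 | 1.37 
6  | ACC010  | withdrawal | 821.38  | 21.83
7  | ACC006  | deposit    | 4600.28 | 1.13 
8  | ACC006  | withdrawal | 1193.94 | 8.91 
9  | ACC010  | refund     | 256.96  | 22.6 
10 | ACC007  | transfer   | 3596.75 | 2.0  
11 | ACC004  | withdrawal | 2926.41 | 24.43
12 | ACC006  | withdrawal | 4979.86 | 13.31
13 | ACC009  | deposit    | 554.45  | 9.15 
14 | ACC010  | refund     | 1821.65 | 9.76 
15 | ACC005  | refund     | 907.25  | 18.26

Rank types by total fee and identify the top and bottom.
SELECT type, SUM(fee)
FROM transactions
GROUP BY type
ORDER BY SUM(fee)

All groups:
  transfer: 2.00
  refund: 55.55
  deposit: 57.12
  withdrawal: 75.54

Highest: withdrawal (75.54)
Lowest: transfer (2.00)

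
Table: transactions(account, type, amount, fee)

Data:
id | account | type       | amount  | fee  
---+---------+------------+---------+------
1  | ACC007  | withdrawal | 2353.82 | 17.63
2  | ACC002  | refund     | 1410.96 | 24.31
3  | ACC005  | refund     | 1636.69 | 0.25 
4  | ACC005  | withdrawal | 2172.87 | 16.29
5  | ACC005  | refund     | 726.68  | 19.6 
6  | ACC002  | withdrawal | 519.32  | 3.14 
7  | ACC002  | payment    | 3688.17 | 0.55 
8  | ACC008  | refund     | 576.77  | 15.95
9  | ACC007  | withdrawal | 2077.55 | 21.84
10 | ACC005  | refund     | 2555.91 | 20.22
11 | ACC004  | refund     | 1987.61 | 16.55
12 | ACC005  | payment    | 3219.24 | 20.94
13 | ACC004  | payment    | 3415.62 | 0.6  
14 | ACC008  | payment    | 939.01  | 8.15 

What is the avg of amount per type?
SELECT type, AVG(amount) as result
FROM transactions
GROUP BY type

Result:
  payment: 2815.51
  refund: 1482.44
  withdrawal: 1780.89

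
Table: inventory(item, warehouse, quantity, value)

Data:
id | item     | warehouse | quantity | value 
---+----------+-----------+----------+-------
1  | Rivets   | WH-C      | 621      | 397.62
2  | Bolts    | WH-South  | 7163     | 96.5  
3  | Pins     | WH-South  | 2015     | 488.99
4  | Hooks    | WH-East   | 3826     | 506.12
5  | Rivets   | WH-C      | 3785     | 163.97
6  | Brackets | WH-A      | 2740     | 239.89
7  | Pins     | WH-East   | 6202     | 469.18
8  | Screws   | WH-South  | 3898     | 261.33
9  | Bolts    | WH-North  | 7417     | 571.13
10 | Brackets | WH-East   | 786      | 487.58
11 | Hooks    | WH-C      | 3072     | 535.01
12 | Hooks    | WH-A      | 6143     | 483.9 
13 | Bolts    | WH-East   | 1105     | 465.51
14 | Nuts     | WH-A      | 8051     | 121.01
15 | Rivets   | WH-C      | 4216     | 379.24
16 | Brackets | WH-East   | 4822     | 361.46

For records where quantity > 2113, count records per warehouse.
SELECT warehouse, COUNT(*)
FROM inventory
WHERE quantity > 2113
GROUP BY warehouse

Note: WHERE filters rows before grouping.

Result:
  WH-A: 3
  WH-C: 3
  WH-East: 3
  WH-North: 1
  WH-South: 2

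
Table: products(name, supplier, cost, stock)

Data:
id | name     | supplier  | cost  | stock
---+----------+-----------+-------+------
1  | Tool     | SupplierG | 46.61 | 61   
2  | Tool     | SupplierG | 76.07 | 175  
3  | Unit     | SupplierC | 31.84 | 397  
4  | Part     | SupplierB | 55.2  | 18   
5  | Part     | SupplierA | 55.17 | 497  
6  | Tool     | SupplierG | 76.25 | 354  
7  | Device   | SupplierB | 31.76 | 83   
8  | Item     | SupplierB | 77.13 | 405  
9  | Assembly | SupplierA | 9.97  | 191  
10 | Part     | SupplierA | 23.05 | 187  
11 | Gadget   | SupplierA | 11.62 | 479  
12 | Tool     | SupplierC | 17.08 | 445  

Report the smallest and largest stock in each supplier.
SELECT supplier, MIN(stock), MAX(stock)
FROM products
GROUP BY supplier

Result:
  SupplierA: min=187, max=497
  SupplierB: min=18, max=405
  SupplierC: min=397, max=445
  SupplierG: min=61, max=354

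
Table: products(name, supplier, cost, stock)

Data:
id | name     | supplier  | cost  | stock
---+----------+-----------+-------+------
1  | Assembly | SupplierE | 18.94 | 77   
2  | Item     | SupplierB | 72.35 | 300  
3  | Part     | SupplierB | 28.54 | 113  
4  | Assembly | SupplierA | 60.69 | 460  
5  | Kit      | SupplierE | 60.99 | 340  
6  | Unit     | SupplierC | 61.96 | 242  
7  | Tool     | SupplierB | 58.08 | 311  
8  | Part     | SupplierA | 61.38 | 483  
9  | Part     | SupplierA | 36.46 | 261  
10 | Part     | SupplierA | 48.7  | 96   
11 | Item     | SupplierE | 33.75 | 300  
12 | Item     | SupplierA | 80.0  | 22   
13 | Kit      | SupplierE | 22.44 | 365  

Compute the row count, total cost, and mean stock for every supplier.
SELECT supplier,
       COUNT(*) as cnt,
       SUM(cost) as total_cost,
       AVG(stock) as avg_stock
FROM products
GROUP BY supplier

Result:
  SupplierA: 5 records, 287.23 total cost, 264.40 avg stock
  SupplierB: 3 records, 158.97 total cost, 241.33 avg stock
  SupplierC: 1 records, 61.96 total cost, 242.00 avg stock
  SupplierE: 4 records, 136.12 total cost, 270.50 avg stock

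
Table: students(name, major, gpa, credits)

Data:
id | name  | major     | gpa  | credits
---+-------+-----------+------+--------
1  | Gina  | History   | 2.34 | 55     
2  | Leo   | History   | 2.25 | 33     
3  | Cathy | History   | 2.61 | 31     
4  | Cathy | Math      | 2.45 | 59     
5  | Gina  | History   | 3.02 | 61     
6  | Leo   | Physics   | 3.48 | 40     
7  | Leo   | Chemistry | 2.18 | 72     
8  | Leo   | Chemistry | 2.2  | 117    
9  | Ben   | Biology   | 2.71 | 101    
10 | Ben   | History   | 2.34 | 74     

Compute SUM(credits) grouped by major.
SELECT major, SUM(credits) as result
FROM students
GROUP BY major

Result:
  Biology: 101
  Chemistry: 189
  History: 254
  Math: 59
  Physics: 40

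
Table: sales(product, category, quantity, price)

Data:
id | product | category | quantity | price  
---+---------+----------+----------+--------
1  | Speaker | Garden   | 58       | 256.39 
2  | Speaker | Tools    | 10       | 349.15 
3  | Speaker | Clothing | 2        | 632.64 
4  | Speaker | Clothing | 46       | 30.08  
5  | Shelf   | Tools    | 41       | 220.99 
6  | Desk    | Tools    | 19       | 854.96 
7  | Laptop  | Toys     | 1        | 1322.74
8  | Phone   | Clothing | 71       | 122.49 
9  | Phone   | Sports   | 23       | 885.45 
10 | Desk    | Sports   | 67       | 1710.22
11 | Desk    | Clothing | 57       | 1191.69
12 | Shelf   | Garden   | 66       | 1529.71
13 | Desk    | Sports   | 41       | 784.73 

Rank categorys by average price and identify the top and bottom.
SELECT category, AVG(price)
FROM sales
GROUP BY category
ORDER BY AVG(price)

All groups:
  Tools: 475.03
  Clothing: 494.23
  Garden: 893.05
  Sports: 1126.80
  Toys: 1322.74

Highest: Toys (1322.74)
Lowest: Tools (475.03)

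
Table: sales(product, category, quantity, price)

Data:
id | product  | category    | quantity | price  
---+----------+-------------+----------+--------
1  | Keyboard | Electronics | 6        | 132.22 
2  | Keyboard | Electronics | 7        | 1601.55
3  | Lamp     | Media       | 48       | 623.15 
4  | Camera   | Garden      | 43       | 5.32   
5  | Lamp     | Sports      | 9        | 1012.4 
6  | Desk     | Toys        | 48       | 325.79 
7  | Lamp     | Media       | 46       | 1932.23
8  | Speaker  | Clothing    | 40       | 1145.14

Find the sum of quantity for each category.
SELECT category, SUM(quantity) as result
FROM sales
GROUP BY category

Result:
  Clothing: 40
  Electronics: 13
  Garden: 43
  Media: 94
  Sports: 9
  Toys: 48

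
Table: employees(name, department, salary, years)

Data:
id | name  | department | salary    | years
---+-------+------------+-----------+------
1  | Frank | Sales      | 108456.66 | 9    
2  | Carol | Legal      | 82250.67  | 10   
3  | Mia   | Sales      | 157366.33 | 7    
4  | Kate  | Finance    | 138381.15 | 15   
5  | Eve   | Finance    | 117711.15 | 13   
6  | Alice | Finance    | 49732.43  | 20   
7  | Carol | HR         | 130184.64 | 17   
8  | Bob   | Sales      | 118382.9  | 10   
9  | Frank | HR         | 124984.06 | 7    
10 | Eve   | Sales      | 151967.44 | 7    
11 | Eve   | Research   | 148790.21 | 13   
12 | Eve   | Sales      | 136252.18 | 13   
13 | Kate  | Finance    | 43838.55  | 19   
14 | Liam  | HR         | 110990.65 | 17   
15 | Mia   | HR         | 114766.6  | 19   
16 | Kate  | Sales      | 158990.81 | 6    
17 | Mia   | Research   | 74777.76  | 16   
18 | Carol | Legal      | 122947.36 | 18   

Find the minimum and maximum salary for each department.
SELECT department, MIN(salary), MAX(salary)
FROM employees
GROUP BY department

Result:
  Finance: min=43838.55, max=138381.15
  HR: min=110990.65, max=130184.64
  Legal: min=82250.67, max=122947.36
  Research: min=74777.76, max=148790.21
  Sales: min=108456.66, max=158990.81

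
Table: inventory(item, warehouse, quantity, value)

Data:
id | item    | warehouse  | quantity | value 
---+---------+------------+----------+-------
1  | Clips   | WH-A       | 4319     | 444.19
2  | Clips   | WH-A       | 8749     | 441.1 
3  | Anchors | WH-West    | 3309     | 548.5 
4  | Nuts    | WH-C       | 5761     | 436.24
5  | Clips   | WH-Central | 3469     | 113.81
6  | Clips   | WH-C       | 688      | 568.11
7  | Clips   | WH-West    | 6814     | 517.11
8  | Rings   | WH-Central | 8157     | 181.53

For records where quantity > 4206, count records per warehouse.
SELECT warehouse, COUNT(*)
FROM inventory
WHERE quantity > 4206
GROUP BY warehouse

Note: WHERE filters rows before grouping.

Result:
  WH-A: 2
  WH-C: 1
  WH-Central: 1
  WH-West: 1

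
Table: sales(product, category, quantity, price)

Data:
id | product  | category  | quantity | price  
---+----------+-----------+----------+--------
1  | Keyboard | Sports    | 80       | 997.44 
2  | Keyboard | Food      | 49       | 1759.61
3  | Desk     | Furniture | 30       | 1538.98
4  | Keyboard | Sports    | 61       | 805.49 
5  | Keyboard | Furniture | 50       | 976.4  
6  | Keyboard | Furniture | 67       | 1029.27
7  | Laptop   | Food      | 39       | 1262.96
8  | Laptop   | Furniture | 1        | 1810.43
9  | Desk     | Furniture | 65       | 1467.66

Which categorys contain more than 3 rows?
SELECT category, COUNT(*) as cnt
FROM sales
GROUP BY category
HAVING COUNT(*) > 3

Result:
  Furniture: 5

Note: HAVING filters groups after aggregation, WHERE filters rows before.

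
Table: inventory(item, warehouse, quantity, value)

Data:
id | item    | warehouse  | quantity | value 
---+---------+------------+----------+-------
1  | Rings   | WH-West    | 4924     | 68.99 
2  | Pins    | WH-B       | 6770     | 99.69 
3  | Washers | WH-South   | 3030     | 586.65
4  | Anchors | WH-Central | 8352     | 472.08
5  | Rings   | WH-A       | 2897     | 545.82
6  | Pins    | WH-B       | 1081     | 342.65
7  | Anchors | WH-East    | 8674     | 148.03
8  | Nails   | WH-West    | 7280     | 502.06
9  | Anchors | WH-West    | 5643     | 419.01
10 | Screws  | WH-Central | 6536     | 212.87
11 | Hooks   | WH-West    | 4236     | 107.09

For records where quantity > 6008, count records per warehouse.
SELECT warehouse, COUNT(*)
FROM inventory
WHERE quantity > 6008
GROUP BY warehouse

Note: WHERE filters rows before grouping.

Result:
  WH-B: 1
  WH-Central: 2
  WH-East: 1
  WH-West: 1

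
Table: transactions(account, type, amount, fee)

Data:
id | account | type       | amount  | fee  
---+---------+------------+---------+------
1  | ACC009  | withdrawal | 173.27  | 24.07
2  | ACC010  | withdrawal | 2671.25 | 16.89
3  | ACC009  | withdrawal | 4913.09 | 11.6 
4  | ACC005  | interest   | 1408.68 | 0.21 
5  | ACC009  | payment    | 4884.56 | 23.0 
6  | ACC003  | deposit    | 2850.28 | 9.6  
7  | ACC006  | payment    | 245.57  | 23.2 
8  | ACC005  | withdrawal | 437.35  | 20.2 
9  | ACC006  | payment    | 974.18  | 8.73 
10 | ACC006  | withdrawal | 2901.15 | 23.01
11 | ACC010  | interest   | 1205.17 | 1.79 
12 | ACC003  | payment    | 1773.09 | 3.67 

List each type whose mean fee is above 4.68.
SELECT type, AVG(fee)
FROM transactions
GROUP BY type
HAVING AVG(fee) > 4.68

Result:
  deposit: avg=9.60
  payment: avg=14.65
  withdrawal: avg=19.15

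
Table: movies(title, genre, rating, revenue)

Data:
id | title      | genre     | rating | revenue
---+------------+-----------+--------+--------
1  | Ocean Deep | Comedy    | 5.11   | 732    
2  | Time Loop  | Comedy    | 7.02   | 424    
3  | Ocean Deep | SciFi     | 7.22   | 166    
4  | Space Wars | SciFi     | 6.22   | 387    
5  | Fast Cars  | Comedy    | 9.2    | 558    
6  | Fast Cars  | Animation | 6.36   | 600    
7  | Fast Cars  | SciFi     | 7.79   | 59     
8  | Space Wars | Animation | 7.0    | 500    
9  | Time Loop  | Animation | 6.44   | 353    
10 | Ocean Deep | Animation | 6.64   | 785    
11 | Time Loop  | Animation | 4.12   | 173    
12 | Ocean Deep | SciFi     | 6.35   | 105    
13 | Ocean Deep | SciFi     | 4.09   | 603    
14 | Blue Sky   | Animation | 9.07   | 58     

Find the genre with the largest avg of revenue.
SELECT genre, AVG(revenue) as val
FROM movies
GROUP BY genre
ORDER BY val DESC
LIMIT 1

Result: Comedy with avg(revenue) = 571.33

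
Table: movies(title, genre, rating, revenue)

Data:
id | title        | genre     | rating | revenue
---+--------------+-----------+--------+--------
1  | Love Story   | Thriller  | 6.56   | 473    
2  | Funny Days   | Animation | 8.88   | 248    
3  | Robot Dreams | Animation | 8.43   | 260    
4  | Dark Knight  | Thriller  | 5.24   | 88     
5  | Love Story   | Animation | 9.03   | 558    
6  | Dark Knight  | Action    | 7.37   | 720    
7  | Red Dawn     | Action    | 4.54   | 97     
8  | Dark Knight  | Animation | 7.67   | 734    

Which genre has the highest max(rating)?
SELECT genre, MAX(rating) as val
FROM movies
GROUP BY genre
ORDER BY val DESC
LIMIT 1

Result: Animation with max(rating) = 9.03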